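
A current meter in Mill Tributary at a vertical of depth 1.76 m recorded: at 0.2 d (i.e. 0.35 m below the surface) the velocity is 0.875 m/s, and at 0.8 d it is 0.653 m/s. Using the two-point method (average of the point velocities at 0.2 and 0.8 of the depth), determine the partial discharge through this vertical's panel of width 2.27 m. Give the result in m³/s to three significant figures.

v̄ = (0.875 + 0.653) / 2 = 0.7640 m/s
q = v̄ × d × w = 0.7640 × 1.76 × 2.27 = 3.052 m³/s

3.05 m³/s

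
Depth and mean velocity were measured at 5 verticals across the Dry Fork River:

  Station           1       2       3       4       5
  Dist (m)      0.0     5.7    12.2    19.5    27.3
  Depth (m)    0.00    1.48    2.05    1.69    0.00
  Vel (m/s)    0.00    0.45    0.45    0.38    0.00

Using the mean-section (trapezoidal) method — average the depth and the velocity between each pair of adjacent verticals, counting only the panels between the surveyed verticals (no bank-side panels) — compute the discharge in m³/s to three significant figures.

13.0 m³/s

Panel 1-2: Δb = 5.7 m, d̄ = (0.00+1.48)/2 = 0.74, v̄ = (0.00+0.45)/2 = 0.225 → q = 5.7×0.74×0.225 = 0.9491 m³/s
Panel 2-3: Δb = 6.5 m, d̄ = (1.48+2.05)/2 = 1.765, v̄ = (0.45+0.45)/2 = 0.45 → q = 6.5×1.765×0.45 = 5.163 m³/s
Panel 3-4: Δb = 7.3 m, d̄ = (2.05+1.69)/2 = 1.87, v̄ = (0.45+0.38)/2 = 0.415 → q = 7.3×1.87×0.415 = 5.665 m³/s
Panel 4-5: Δb = 7.8 m, d̄ = (1.69+0.00)/2 = 0.845, v̄ = (0.38+0.00)/2 = 0.19 → q = 7.8×0.845×0.19 = 1.252 m³/s
Q = Σ q = 13.03 m³/s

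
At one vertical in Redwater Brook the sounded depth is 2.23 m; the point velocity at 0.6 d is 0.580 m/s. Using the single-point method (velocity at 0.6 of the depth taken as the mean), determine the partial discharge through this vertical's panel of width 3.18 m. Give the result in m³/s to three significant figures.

v̄ = v₀.₆ = 0.580 m/s
q = v̄ × d × w = 0.5800 × 2.23 × 3.18 = 4.113 m³/s

4.11 m³/s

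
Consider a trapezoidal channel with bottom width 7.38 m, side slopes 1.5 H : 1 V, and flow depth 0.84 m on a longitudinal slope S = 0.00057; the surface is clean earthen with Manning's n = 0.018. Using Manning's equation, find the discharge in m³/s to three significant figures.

A = (b + z·y)·y = (7.38 + 1.5×0.84)×0.84 = 7.258 m²
P = b + 2y√(1+z²) = 7.38 + 2×0.84×√(1+1.5²) = 10.41 m
R = A/P = 7.258/10.41 = 0.6973 m
Q = (1/n)·A·R^(2/3)·S^(1/2) = (1/0.018) × 7.258 × 0.6973^(2/3) × 0.00057^(1/2) = 7.569 m³/s

7.57 m³/s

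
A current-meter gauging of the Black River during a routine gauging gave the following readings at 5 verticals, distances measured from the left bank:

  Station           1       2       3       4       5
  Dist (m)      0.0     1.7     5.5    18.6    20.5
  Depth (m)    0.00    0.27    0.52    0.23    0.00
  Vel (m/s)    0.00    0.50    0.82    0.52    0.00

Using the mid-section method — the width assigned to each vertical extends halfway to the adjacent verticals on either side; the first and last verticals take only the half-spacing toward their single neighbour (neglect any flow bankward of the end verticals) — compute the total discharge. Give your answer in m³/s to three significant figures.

w_2 = (5.5 − 0.0)/2 = 2.75 m; q_2 = 0.50 × 0.27 × 2.75 = 0.3713 m³/s
w_3 = (18.6 − 1.7)/2 = 8.45 m; q_3 = 0.82 × 0.52 × 8.45 = 3.603 m³/s
w_4 = (20.5 − 5.5)/2 = 7.5 m; q_4 = 0.52 × 0.23 × 7.5 = 0.8970 m³/s
Stations 1, 5 contribute zero (depth or velocity is 0).
Q = Σ qᵢ = 4.871 m³/s

4.87 m³/s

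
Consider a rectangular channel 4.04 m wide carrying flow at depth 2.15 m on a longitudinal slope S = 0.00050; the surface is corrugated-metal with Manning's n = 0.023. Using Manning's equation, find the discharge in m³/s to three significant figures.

8.68 m³/s

A = b·y = 4.04 × 2.15 = 8.686 m²
P = b + 2y = 4.04 + 2×2.15 = 8.340 m
R = A/P = 8.686/8.340 = 1.041 m
Q = (1/n)·A·R^(2/3)·S^(1/2) = (1/0.023) × 8.686 × 1.041^(2/3) × 0.00050^(1/2) = 8.677 m³/s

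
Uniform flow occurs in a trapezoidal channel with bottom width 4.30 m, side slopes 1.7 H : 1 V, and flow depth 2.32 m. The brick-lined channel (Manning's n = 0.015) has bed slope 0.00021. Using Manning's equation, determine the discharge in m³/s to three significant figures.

A = (b + z·y)·y = (4.30 + 1.7×2.32)×2.32 = 19.13 m²
P = b + 2y√(1+z²) = 4.30 + 2×2.32×√(1+1.7²) = 13.45 m
R = A/P = 19.13/13.45 = 1.422 m
Q = (1/n)·A·R^(2/3)·S^(1/2) = (1/0.015) × 19.13 × 1.422^(2/3) × 0.00021^(1/2) = 23.36 m³/s

23.4 m³/s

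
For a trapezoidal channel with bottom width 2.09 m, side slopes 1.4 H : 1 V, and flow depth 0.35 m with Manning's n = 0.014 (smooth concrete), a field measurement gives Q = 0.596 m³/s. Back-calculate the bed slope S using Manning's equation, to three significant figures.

A = (b + z·y)·y = (2.09 + 1.4×0.35)×0.35 = 0.9030 m²
P = b + 2y√(1+z²) = 2.09 + 2×0.35×√(1+1.4²) = 3.294 m
R = A/P = 0.9030/3.294 = 0.2741 m
S = (Q·n / (1·A·R^(2/3)))² = (0.596×0.014 / (1×0.9030×0.4220))² = 0.0004795

0.000480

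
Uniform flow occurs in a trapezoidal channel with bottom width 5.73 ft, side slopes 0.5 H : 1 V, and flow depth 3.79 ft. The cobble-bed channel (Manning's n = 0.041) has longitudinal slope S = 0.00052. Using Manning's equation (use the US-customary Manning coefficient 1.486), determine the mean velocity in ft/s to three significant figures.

A = (b + z·y)·y = (5.73 + 0.5×3.79)×3.79 = 28.90 ft²
P = b + 2y√(1+z²) = 5.73 + 2×3.79×√(1+0.5²) = 14.20 ft
R = A/P = 28.90/14.20 = 2.034 ft
Q = (1.486/n)·A·R^(2/3)·S^(1/2) = (1.486/0.041) × 28.90 × 2.034^(2/3) × 0.00052^(1/2) = 38.35 ft³/s
V = Q/A = 38.35/28.90 = 1.327 ft/s

1.33 ft/s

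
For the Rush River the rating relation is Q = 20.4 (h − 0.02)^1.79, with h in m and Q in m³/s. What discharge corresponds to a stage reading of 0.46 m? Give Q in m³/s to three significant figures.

Q = 20.4 × (0.46 − 0.02)^1.79 = 20.4 × 0.44^1.79 = 4.693 m³/s

4.69 m³/s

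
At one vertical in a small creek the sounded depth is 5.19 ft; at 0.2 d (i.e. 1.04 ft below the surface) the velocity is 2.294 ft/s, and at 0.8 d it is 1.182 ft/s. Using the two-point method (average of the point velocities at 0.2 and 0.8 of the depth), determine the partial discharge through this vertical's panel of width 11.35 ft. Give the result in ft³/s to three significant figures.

v̄ = (2.294 + 1.182) / 2 = 1.738 ft/s
q = v̄ × d × w = 1.738 × 5.19 × 11.35 = 102.4 ft³/s

102 ft³/s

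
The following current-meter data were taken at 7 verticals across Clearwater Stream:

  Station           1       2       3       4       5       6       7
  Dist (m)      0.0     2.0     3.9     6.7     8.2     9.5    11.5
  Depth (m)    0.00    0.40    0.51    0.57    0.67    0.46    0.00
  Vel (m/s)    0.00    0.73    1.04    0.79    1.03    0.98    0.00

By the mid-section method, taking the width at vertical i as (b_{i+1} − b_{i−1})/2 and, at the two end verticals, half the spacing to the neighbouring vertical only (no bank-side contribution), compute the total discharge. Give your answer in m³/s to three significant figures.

w_2 = (3.9 − 0.0)/2 = 1.95 m; q_2 = 0.73 × 0.40 × 1.95 = 0.5694 m³/s
w_3 = (6.7 − 2.0)/2 = 2.35 m; q_3 = 1.04 × 0.51 × 2.35 = 1.246 m³/s
w_4 = (8.2 − 3.9)/2 = 2.15 m; q_4 = 0.79 × 0.57 × 2.15 = 0.9681 m³/s
w_5 = (9.5 − 6.7)/2 = 1.4 m; q_5 = 1.03 × 0.67 × 1.4 = 0.9661 m³/s
w_6 = (11.5 − 8.2)/2 = 1.65 m; q_6 = 0.98 × 0.46 × 1.65 = 0.7438 m³/s
Stations 1, 7 contribute zero (depth or velocity is 0).
Q = Σ qᵢ = 4.494 m³/s

4.49 m³/s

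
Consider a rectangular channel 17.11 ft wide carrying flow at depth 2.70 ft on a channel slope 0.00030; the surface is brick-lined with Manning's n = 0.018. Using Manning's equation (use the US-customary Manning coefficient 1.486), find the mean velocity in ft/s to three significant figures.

A = b·y = 17.11 × 2.70 = 46.20 ft²
P = b + 2y = 17.11 + 2×2.70 = 22.51 ft
R = A/P = 46.20/22.51 = 2.052 ft
Q = (1.486/n)·A·R^(2/3)·S^(1/2) = (1.486/0.018) × 46.20 × 2.052^(2/3) × 0.00030^(1/2) = 106.7 ft³/s
V = Q/A = 106.7/46.20 = 2.309 ft/s

2.31 ft/s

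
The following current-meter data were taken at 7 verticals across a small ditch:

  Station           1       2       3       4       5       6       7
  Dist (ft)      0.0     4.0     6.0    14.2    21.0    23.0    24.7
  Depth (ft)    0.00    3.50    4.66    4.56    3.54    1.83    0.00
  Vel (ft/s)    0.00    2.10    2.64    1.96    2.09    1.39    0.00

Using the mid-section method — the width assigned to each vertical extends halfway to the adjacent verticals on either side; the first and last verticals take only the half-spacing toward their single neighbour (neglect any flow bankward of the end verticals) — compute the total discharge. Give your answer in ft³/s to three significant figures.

189 ft³/s

w_2 = (6.0 − 0.0)/2 = 3 ft; q_2 = 2.10 × 3.50 × 3 = 22.05 ft³/s
w_3 = (14.2 − 4.0)/2 = 5.1 ft; q_3 = 2.64 × 4.66 × 5.1 = 62.74 ft³/s
w_4 = (21.0 − 6.0)/2 = 7.5 ft; q_4 = 1.96 × 4.56 × 7.5 = 67.03 ft³/s
w_5 = (23.0 − 14.2)/2 = 4.4 ft; q_5 = 2.09 × 3.54 × 4.4 = 32.55 ft³/s
w_6 = (24.7 − 21.0)/2 = 1.85 ft; q_6 = 1.39 × 1.83 × 1.85 = 4.706 ft³/s
Stations 1, 7 contribute zero (depth or velocity is 0).
Q = Σ qᵢ = 189.1 ft³/s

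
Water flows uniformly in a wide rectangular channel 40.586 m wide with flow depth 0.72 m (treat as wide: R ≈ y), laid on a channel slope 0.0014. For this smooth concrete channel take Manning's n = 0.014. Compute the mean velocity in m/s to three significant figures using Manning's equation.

A = b·y = 40.586 × 0.72 = 29.22 m²
Wide channel: R ≈ y = 0.72 m
Q = (1/n)·A·R^(2/3)·S^(1/2) = (1/0.014) × 29.22 × 0.7200^(2/3) × 0.0014^(1/2) = 62.74 m³/s
V = Q/A = 62.74/29.22 = 2.147 m/s

2.15 m/s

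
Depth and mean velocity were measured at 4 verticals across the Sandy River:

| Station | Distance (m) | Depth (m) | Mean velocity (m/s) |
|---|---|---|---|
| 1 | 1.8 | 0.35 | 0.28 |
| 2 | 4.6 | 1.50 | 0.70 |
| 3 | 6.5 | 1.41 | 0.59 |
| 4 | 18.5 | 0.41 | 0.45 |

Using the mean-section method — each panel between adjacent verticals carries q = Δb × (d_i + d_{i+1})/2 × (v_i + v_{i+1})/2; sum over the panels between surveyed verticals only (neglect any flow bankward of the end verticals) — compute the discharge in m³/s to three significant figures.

Panel 1-2: Δb = 2.8 m, d̄ = (0.35+1.50)/2 = 0.925, v̄ = (0.28+0.70)/2 = 0.49 → q = 2.8×0.925×0.49 = 1.269 m³/s
Panel 2-3: Δb = 1.9 m, d̄ = (1.50+1.41)/2 = 1.455, v̄ = (0.70+0.59)/2 = 0.645 → q = 1.9×1.455×0.645 = 1.783 m³/s
Panel 3-4: Δb = 12 m, d̄ = (1.41+0.41)/2 = 0.91, v̄ = (0.59+0.45)/2 = 0.52 → q = 12×0.91×0.52 = 5.678 m³/s
Q = Σ q = 8.731 m³/s

8.73 m³/s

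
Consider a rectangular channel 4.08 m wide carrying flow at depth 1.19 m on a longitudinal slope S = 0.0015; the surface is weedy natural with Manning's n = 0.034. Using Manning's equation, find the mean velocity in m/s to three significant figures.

0.942 m/s

A = b·y = 4.08 × 1.19 = 4.855 m²
P = b + 2y = 4.08 + 2×1.19 = 6.460 m
R = A/P = 4.855/6.460 = 0.7516 m
Q = (1/n)·A·R^(2/3)·S^(1/2) = (1/0.034) × 4.855 × 0.7516^(2/3) × 0.0015^(1/2) = 4.572 m³/s
V = Q/A = 4.572/4.855 = 0.9416 m/s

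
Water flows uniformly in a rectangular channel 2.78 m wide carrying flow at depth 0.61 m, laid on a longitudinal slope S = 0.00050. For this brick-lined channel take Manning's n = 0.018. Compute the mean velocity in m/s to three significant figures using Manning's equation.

0.701 m/s

A = b·y = 2.78 × 0.61 = 1.696 m²
P = b + 2y = 2.78 + 2×0.61 = 4.000 m
R = A/P = 1.696/4.000 = 0.4240 m
Q = (1/n)·A·R^(2/3)·S^(1/2) = (1/0.018) × 1.696 × 0.4240^(2/3) × 0.00050^(1/2) = 1.189 m³/s
V = Q/A = 1.189/1.696 = 0.7011 m/s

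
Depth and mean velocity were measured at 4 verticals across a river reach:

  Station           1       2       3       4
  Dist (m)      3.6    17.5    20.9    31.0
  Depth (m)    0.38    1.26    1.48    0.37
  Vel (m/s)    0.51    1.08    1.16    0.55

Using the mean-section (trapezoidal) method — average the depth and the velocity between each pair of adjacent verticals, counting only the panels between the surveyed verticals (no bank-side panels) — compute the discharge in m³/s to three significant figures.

22.3 m³/s

Panel 1-2: Δb = 13.9 m, d̄ = (0.38+1.26)/2 = 0.82, v̄ = (0.51+1.08)/2 = 0.795 → q = 13.9×0.82×0.795 = 9.061 m³/s
Panel 2-3: Δb = 3.4 m, d̄ = (1.26+1.48)/2 = 1.37, v̄ = (1.08+1.16)/2 = 1.12 → q = 3.4×1.37×1.12 = 5.217 m³/s
Panel 3-4: Δb = 10.1 m, d̄ = (1.48+0.37)/2 = 0.925, v̄ = (1.16+0.55)/2 = 0.855 → q = 10.1×0.925×0.855 = 7.988 m³/s
Q = Σ q = 22.27 m³/s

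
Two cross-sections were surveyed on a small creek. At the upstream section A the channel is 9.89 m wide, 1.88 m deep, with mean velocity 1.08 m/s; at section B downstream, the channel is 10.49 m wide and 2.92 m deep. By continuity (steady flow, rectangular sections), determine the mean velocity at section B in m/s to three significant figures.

Q = A₁V₁ = (9.89×1.88) × 1.08 = 20.08 m³/s
A₂ = 10.49 × 2.92 = 30.63 m²
V₂ = Q/A₂ = 20.08/30.63 = 0.6556 m/s

0.656 m/s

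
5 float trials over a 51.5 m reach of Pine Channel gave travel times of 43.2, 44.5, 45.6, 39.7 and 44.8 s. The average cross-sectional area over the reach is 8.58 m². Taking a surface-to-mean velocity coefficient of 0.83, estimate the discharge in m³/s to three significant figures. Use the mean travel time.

t̄ = (43.2 + 44.5 + 45.6 + 39.7 + 44.8) / 5 = 43.56 s
v_surface = L / t̄ = 51.5 / 43.56 = 1.182 m/s
v_mean = 0.83 × 1.182 = 0.9813 m/s
Q = A × v_mean = 8.58 × 0.9813 = 8.419 m³/s

8.42 m³/s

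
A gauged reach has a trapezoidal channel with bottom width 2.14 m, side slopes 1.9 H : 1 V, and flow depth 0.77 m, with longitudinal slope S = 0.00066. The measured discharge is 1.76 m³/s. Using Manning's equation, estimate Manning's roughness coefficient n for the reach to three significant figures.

A = (b + z·y)·y = (2.14 + 1.9×0.77)×0.77 = 2.774 m²
P = b + 2y√(1+z²) = 2.14 + 2×0.77×√(1+1.9²) = 5.447 m
R = A/P = 2.774/5.447 = 0.5094 m
n = (1/Q)·A·R^(2/3)·S^(1/2) = (1/1.76) × 2.774 × 0.6378 × 0.02569 = 0.02583

0.0258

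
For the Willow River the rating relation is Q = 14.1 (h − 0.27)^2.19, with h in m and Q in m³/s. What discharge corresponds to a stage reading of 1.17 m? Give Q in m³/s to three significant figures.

Q = 14.1 × (1.17 − 0.27)^2.19 = 14.1 × 0.9^2.19 = 11.19 m³/s

11.2 m³/s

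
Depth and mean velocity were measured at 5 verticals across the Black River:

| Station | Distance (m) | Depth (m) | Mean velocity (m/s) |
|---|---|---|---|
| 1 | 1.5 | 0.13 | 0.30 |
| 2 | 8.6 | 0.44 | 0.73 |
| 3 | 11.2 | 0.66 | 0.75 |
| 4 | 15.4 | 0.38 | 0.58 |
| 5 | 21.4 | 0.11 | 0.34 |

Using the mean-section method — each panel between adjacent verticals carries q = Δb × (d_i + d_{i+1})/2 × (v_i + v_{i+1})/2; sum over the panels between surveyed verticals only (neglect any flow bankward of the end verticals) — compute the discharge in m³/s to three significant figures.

4.23 m³/s

Panel 1-2: Δb = 7.1 m, d̄ = (0.13+0.44)/2 = 0.285, v̄ = (0.30+0.73)/2 = 0.515 → q = 7.1×0.285×0.515 = 1.042 m³/s
Panel 2-3: Δb = 2.6 m, d̄ = (0.44+0.66)/2 = 0.55, v̄ = (0.73+0.75)/2 = 0.74 → q = 2.6×0.55×0.74 = 1.058 m³/s
Panel 3-4: Δb = 4.2 m, d̄ = (0.66+0.38)/2 = 0.52, v̄ = (0.75+0.58)/2 = 0.665 → q = 4.2×0.52×0.665 = 1.452 m³/s
Panel 4-5: Δb = 6 m, d̄ = (0.38+0.11)/2 = 0.245, v̄ = (0.58+0.34)/2 = 0.46 → q = 6×0.245×0.46 = 0.6762 m³/s
Q = Σ q = 4.229 m³/s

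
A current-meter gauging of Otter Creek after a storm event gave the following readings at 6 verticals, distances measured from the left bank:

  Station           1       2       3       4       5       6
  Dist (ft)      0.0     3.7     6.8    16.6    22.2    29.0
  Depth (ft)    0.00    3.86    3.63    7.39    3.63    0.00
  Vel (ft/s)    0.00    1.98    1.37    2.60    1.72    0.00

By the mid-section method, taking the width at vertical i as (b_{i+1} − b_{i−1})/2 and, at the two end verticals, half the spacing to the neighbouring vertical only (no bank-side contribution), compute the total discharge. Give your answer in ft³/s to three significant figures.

245 ft³/s

w_2 = (6.8 − 0.0)/2 = 3.4 ft; q_2 = 1.98 × 3.86 × 3.4 = 25.99 ft³/s
w_3 = (16.6 − 3.7)/2 = 6.45 ft; q_3 = 1.37 × 3.63 × 6.45 = 32.08 ft³/s
w_4 = (22.2 − 6.8)/2 = 7.7 ft; q_4 = 2.60 × 7.39 × 7.7 = 147.9 ft³/s
w_5 = (29.0 − 16.6)/2 = 6.2 ft; q_5 = 1.72 × 3.63 × 6.2 = 38.71 ft³/s
Stations 1, 6 contribute zero (depth or velocity is 0).
Q = Σ qᵢ = 244.7 ft³/s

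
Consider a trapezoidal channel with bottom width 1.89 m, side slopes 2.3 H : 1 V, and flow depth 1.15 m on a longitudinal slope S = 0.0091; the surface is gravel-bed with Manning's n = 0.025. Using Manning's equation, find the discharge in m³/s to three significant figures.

15.4 m³/s

A = (b + z·y)·y = (1.89 + 2.3×1.15)×1.15 = 5.215 m²
P = b + 2y√(1+z²) = 1.89 + 2×1.15×√(1+2.3²) = 7.658 m
R = A/P = 5.215/7.658 = 0.6810 m
Q = (1/n)·A·R^(2/3)·S^(1/2) = (1/0.025) × 5.215 × 0.6810^(2/3) × 0.0091^(1/2) = 15.40 m³/s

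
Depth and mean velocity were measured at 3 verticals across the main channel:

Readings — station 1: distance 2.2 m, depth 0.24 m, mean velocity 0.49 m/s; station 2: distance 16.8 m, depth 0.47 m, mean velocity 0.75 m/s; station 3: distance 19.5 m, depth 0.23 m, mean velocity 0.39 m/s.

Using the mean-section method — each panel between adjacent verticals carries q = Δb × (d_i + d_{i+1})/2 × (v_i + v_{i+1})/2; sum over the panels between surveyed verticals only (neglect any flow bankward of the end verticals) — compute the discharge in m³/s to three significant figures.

3.75 m³/s

Panel 1-2: Δb = 14.6 m, d̄ = (0.24+0.47)/2 = 0.355, v̄ = (0.49+0.75)/2 = 0.62 → q = 14.6×0.355×0.62 = 3.213 m³/s
Panel 2-3: Δb = 2.7 m, d̄ = (0.47+0.23)/2 = 0.35, v̄ = (0.75+0.39)/2 = 0.57 → q = 2.7×0.35×0.57 = 0.5387 m³/s
Q = Σ q = 3.752 m³/s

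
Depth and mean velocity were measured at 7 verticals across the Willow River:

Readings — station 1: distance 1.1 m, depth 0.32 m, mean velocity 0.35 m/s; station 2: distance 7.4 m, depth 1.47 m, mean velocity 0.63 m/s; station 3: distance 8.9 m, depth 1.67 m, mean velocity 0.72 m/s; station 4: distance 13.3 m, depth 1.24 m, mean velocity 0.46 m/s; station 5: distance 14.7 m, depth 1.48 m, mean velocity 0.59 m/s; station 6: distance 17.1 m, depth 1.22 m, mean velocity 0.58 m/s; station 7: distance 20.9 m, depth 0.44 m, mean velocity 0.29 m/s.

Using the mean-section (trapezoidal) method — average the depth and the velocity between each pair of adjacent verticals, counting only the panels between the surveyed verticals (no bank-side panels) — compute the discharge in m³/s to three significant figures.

Panel 1-2: Δb = 6.3 m, d̄ = (0.32+1.47)/2 = 0.895, v̄ = (0.35+0.63)/2 = 0.49 → q = 6.3×0.895×0.49 = 2.763 m³/s
Panel 2-3: Δb = 1.5 m, d̄ = (1.47+1.67)/2 = 1.57, v̄ = (0.63+0.72)/2 = 0.675 → q = 1.5×1.57×0.675 = 1.590 m³/s
Panel 3-4: Δb = 4.4 m, d̄ = (1.67+1.24)/2 = 1.455, v̄ = (0.72+0.46)/2 = 0.59 → q = 4.4×1.455×0.59 = 3.777 m³/s
Panel 4-5: Δb = 1.4 m, d̄ = (1.24+1.48)/2 = 1.36, v̄ = (0.46+0.59)/2 = 0.525 → q = 1.4×1.36×0.525 = 0.9996 m³/s
Panel 5-6: Δb = 2.4 m, d̄ = (1.48+1.22)/2 = 1.35, v̄ = (0.59+0.58)/2 = 0.585 → q = 2.4×1.35×0.585 = 1.895 m³/s
Panel 6-7: Δb = 3.8 m, d̄ = (1.22+0.44)/2 = 0.83, v̄ = (0.58+0.29)/2 = 0.435 → q = 3.8×0.83×0.435 = 1.372 m³/s
Q = Σ q = 12.40 m³/s

12.4 m³/s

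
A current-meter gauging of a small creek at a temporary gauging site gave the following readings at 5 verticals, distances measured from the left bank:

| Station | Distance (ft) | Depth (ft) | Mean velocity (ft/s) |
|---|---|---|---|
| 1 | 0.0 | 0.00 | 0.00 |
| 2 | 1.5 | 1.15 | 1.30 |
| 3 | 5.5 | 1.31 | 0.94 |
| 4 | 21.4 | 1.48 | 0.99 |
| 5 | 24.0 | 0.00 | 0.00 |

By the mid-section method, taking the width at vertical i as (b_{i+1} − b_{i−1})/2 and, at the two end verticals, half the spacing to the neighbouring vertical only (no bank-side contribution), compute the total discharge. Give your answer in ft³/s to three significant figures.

29.9 ft³/s

w_2 = (5.5 − 0.0)/2 = 2.75 ft; q_2 = 1.30 × 1.15 × 2.75 = 4.111 ft³/s
w_3 = (21.4 − 1.5)/2 = 9.95 ft; q_3 = 0.94 × 1.31 × 9.95 = 12.25 ft³/s
w_4 = (24.0 − 5.5)/2 = 9.25 ft; q_4 = 0.99 × 1.48 × 9.25 = 13.55 ft³/s
Stations 1, 5 contribute zero (depth or velocity is 0).
Q = Σ qᵢ = 29.92 ft³/s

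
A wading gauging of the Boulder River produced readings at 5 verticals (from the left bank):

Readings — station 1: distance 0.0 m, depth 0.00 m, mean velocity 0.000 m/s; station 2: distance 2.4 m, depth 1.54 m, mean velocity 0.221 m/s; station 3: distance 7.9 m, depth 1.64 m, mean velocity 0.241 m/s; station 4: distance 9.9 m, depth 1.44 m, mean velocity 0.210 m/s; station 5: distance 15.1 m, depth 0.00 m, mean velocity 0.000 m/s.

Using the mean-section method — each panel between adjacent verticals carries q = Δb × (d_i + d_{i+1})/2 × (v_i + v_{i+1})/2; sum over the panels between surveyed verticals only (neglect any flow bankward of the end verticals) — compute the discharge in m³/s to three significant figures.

3.31 m³/s

Panel 1-2: Δb = 2.4 m, d̄ = (0.00+1.54)/2 = 0.77, v̄ = (0.000+0.221)/2 = 0.1105 → q = 2.4×0.77×0.1105 = 0.2042 m³/s
Panel 2-3: Δb = 5.5 m, d̄ = (1.54+1.64)/2 = 1.59, v̄ = (0.221+0.241)/2 = 0.231 → q = 5.5×1.59×0.231 = 2.020 m³/s
Panel 3-4: Δb = 2 m, d̄ = (1.64+1.44)/2 = 1.54, v̄ = (0.241+0.210)/2 = 0.2255 → q = 2×1.54×0.2255 = 0.6945 m³/s
Panel 4-5: Δb = 5.2 m, d̄ = (1.44+0.00)/2 = 0.72, v̄ = (0.210+0.000)/2 = 0.105 → q = 5.2×0.72×0.105 = 0.3931 m³/s
Q = Σ q = 3.312 m³/s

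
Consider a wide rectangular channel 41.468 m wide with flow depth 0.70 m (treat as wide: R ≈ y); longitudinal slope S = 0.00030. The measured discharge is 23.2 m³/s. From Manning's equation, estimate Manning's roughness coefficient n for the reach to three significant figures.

A = b·y = 41.468 × 0.70 = 29.03 m²
Wide channel: R ≈ y = 0.70 m
n = (1/Q)·A·R^(2/3)·S^(1/2) = (1/23.2) × 29.03 × 0.7884 × 0.01732 = 0.01709

0.0171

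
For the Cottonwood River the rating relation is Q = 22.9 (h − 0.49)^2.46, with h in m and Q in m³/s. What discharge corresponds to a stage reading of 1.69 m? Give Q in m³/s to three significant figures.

Q = 22.9 × (1.69 − 0.49)^2.46 = 22.9 × 1.2^2.46 = 35.86 m³/s

35.9 m³/s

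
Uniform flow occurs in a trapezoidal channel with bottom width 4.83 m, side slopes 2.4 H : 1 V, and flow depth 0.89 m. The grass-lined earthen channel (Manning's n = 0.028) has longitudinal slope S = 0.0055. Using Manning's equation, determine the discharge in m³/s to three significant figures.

A = (b + z·y)·y = (4.83 + 2.4×0.89)×0.89 = 6.200 m²
P = b + 2y√(1+z²) = 4.83 + 2×0.89×√(1+2.4²) = 9.458 m
R = A/P = 6.200/9.458 = 0.6555 m
Q = (1/n)·A·R^(2/3)·S^(1/2) = (1/0.028) × 6.200 × 0.6555^(2/3) × 0.0055^(1/2) = 12.39 m³/s

12.4 m³/s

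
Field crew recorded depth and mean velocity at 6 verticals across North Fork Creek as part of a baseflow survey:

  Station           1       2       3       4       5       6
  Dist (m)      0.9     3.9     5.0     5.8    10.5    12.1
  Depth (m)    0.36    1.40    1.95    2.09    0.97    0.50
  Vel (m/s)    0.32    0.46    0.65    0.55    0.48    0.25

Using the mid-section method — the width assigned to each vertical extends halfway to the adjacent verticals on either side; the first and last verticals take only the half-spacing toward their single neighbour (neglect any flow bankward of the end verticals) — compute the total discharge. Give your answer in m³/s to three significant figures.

7.42 m³/s

w_1 = (3.9 − 0.9)/2 = 1.5 m; q_1 = 0.32 × 0.36 × 1.5 = 0.1728 m³/s
w_2 = (5.0 − 0.9)/2 = 2.05 m; q_2 = 0.46 × 1.40 × 2.05 = 1.320 m³/s
w_3 = (5.8 − 3.9)/2 = 0.95 m; q_3 = 0.65 × 1.95 × 0.95 = 1.204 m³/s
w_4 = (10.5 − 5.0)/2 = 2.75 m; q_4 = 0.55 × 2.09 × 2.75 = 3.161 m³/s
w_5 = (12.1 − 5.8)/2 = 3.15 m; q_5 = 0.48 × 0.97 × 3.15 = 1.467 m³/s
w_6 = (12.1 − 10.5)/2 = 0.8 m; q_6 = 0.25 × 0.50 × 0.8 = 0.1000 m³/s
Q = Σ qᵢ = 7.425 m³/s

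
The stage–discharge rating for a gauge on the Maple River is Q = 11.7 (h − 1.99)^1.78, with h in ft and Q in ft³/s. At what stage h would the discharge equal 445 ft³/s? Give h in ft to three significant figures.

9.71 ft

h − h₀ = (Q/C)^(1/b) = (445/11.7)^(1/1.78) = 7.722 ft
h = 1.99 + 7.722 = 9.712 ft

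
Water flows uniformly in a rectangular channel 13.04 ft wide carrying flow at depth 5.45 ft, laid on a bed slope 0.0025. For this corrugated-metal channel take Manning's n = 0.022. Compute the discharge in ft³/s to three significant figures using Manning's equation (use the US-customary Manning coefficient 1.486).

A = b·y = 13.04 × 5.45 = 71.07 ft²
P = b + 2y = 13.04 + 2×5.45 = 23.94 ft
R = A/P = 71.07/23.94 = 2.969 ft
Q = (1.486/n)·A·R^(2/3)·S^(1/2) = (1.486/0.022) × 71.07 × 2.969^(2/3) × 0.0025^(1/2) = 495.8 ft³/s

496 ft³/s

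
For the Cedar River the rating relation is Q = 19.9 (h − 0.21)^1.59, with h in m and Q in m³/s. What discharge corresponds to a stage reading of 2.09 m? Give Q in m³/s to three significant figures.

54.3 m³/s

Q = 19.9 × (2.09 − 0.21)^1.59 = 19.9 × 1.88^1.59 = 54.30 m³/s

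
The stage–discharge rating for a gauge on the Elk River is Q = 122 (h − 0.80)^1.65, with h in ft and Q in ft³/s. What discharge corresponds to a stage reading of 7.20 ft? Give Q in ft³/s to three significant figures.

Q = 122 × (7.20 − 0.80)^1.65 = 122 × 6.4^1.65 = 2609 ft³/s

2610 ft³/s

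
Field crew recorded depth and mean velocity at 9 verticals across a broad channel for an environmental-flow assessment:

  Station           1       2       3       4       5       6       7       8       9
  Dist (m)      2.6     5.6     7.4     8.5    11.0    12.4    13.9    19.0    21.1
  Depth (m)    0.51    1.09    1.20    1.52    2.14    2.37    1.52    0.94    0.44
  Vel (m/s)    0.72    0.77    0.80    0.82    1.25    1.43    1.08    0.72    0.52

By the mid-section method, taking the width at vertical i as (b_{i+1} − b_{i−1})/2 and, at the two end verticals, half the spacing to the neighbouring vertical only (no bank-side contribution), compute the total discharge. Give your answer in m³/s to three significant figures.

w_1 = (5.6 − 2.6)/2 = 1.5 m; q_1 = 0.72 × 0.51 × 1.5 = 0.5508 m³/s
w_2 = (7.4 − 2.6)/2 = 2.4 m; q_2 = 0.77 × 1.09 × 2.4 = 2.014 m³/s
w_3 = (8.5 − 5.6)/2 = 1.45 m; q_3 = 0.80 × 1.20 × 1.45 = 1.392 m³/s
w_4 = (11.0 − 7.4)/2 = 1.8 m; q_4 = 0.82 × 1.52 × 1.8 = 2.244 m³/s
w_5 = (12.4 − 8.5)/2 = 1.95 m; q_5 = 1.25 × 2.14 × 1.95 = 5.216 m³/s
w_6 = (13.9 − 11.0)/2 = 1.45 m; q_6 = 1.43 × 2.37 × 1.45 = 4.914 m³/s
w_7 = (19.0 − 12.4)/2 = 3.3 m; q_7 = 1.08 × 1.52 × 3.3 = 5.417 m³/s
w_8 = (21.1 − 13.9)/2 = 3.6 m; q_8 = 0.72 × 0.94 × 3.6 = 2.436 m³/s
w_9 = (21.1 − 19.0)/2 = 1.05 m; q_9 = 0.52 × 0.44 × 1.05 = 0.2402 m³/s
Q = Σ qᵢ = 24.43 m³/s

24.4 m³/s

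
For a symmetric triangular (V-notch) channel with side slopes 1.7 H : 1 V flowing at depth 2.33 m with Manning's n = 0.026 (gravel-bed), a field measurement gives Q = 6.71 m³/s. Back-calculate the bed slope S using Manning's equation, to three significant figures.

0.000355

A = z·y² = 1.7×2.33² = 9.229 m²
P = 2y√(1+z²) = 2×2.33×√(1+1.7²) = 9.191 m
R = A/P = 9.229/9.191 = 1.004 m
S = (Q·n / (1·A·R^(2/3)))² = (6.71×0.026 / (1×9.229×1.003))² = 0.0003554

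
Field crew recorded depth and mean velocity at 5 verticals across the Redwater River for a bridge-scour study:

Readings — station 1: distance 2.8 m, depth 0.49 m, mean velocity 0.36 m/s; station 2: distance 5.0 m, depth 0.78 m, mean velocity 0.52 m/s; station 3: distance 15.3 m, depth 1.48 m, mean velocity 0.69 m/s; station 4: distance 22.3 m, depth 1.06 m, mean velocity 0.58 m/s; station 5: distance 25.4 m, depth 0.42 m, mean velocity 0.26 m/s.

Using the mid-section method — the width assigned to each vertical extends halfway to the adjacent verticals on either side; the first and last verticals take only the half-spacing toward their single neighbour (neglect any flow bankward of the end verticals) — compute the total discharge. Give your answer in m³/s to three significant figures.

14.8 m³/s

w_1 = (5.0 − 2.8)/2 = 1.1 m; q_1 = 0.36 × 0.49 × 1.1 = 0.1940 m³/s
w_2 = (15.3 − 2.8)/2 = 6.25 m; q_2 = 0.52 × 0.78 × 6.25 = 2.535 m³/s
w_3 = (22.3 − 5.0)/2 = 8.65 m; q_3 = 0.69 × 1.48 × 8.65 = 8.833 m³/s
w_4 = (25.4 − 15.3)/2 = 5.05 m; q_4 = 0.58 × 1.06 × 5.05 = 3.105 m³/s
w_5 = (25.4 − 22.3)/2 = 1.55 m; q_5 = 0.26 × 0.42 × 1.55 = 0.1693 m³/s
Q = Σ qᵢ = 14.84 m³/s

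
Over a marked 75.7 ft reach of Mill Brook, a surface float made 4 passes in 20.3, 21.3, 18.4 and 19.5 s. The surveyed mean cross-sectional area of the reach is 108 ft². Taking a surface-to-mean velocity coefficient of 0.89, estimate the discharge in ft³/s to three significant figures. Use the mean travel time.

366 ft³/s

t̄ = (20.3 + 21.3 + 18.4 + 19.5) / 4 = 19.875 s
v_surface = L / t̄ = 75.7 / 19.875 = 3.809 ft/s
v_mean = 0.89 × 3.809 = 3.390 ft/s
Q = A × v_mean = 108 × 3.390 = 366.1 ft³/s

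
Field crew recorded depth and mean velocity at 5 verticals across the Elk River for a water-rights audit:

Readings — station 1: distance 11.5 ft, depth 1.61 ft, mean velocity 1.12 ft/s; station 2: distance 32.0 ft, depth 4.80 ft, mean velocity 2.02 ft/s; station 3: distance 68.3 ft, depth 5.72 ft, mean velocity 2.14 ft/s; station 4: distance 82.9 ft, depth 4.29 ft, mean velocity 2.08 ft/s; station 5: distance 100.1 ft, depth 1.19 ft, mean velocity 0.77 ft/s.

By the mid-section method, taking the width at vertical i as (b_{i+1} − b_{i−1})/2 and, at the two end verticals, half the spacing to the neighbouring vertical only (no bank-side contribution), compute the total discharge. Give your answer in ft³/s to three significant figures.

755 ft³/s

w_1 = (32.0 − 11.5)/2 = 10.25 ft; q_1 = 1.12 × 1.61 × 10.25 = 18.48 ft³/s
w_2 = (68.3 − 11.5)/2 = 28.4 ft; q_2 = 2.02 × 4.80 × 28.4 = 275.4 ft³/s
w_3 = (82.9 − 32.0)/2 = 25.45 ft; q_3 = 2.14 × 5.72 × 25.45 = 311.5 ft³/s
w_4 = (100.1 − 68.3)/2 = 15.9 ft; q_4 = 2.08 × 4.29 × 15.9 = 141.9 ft³/s
w_5 = (100.1 − 82.9)/2 = 8.6 ft; q_5 = 0.77 × 1.19 × 8.6 = 7.880 ft³/s
Q = Σ qᵢ = 755.1 ft³/s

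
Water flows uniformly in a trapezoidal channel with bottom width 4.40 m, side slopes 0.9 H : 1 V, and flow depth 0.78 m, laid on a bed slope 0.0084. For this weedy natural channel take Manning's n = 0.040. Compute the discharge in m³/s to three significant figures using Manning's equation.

A = (b + z·y)·y = (4.40 + 0.9×0.78)×0.78 = 3.980 m²
P = b + 2y√(1+z²) = 4.40 + 2×0.78×√(1+0.9²) = 6.499 m
R = A/P = 3.980/6.499 = 0.6124 m
Q = (1/n)·A·R^(2/3)·S^(1/2) = (1/0.040) × 3.980 × 0.6124^(2/3) × 0.0084^(1/2) = 6.575 m³/s

6.58 m³/s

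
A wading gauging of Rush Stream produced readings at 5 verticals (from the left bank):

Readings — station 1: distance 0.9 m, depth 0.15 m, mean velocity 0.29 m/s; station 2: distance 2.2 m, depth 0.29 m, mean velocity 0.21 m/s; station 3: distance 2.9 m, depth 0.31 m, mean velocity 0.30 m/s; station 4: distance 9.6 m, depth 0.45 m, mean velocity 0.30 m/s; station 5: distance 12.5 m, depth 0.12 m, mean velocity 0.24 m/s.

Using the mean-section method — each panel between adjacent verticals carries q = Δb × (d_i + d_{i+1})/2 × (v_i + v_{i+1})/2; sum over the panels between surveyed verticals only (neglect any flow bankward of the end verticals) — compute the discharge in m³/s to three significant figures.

1.11 m³/s

Panel 1-2: Δb = 1.3 m, d̄ = (0.15+0.29)/2 = 0.22, v̄ = (0.29+0.21)/2 = 0.25 → q = 1.3×0.22×0.25 = 0.07150 m³/s
Panel 2-3: Δb = 0.7 m, d̄ = (0.29+0.31)/2 = 0.3, v̄ = (0.21+0.30)/2 = 0.255 → q = 0.7×0.3×0.255 = 0.05355 m³/s
Panel 3-4: Δb = 6.7 m, d̄ = (0.31+0.45)/2 = 0.38, v̄ = (0.30+0.30)/2 = 0.3 → q = 6.7×0.38×0.3 = 0.7638 m³/s
Panel 4-5: Δb = 2.9 m, d̄ = (0.45+0.12)/2 = 0.285, v̄ = (0.30+0.24)/2 = 0.27 → q = 2.9×0.285×0.27 = 0.2232 m³/s
Q = Σ q = 1.112 m³/s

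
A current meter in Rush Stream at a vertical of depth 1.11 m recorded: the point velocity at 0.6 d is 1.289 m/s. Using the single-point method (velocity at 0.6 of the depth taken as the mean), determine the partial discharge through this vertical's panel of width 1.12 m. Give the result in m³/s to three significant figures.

v̄ = v₀.₆ = 1.289 m/s
q = v̄ × d × w = 1.289 × 1.11 × 1.12 = 1.602 m³/s

1.60 m³/s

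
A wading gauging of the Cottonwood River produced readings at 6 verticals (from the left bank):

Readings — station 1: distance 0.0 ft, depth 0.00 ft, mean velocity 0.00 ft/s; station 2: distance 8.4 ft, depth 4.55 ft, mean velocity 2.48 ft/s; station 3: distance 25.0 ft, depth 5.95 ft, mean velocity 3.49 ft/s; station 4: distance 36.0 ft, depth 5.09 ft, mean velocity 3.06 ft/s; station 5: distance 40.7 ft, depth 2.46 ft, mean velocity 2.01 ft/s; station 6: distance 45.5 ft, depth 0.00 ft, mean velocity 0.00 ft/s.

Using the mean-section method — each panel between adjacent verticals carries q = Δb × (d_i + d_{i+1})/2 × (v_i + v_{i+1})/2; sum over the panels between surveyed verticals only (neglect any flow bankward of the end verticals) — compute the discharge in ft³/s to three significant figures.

Panel 1-2: Δb = 8.4 ft, d̄ = (0.00+4.55)/2 = 2.275, v̄ = (0.00+2.48)/2 = 1.24 → q = 8.4×2.275×1.24 = 23.70 ft³/s
Panel 2-3: Δb = 16.6 ft, d̄ = (4.55+5.95)/2 = 5.25, v̄ = (2.48+3.49)/2 = 2.985 → q = 16.6×5.25×2.985 = 260.1 ft³/s
Panel 3-4: Δb = 11 ft, d̄ = (5.95+5.09)/2 = 5.52, v̄ = (3.49+3.06)/2 = 3.275 → q = 11×5.52×3.275 = 198.9 ft³/s
Panel 4-5: Δb = 4.7 ft, d̄ = (5.09+2.46)/2 = 3.775, v̄ = (3.06+2.01)/2 = 2.535 → q = 4.7×3.775×2.535 = 44.98 ft³/s
Panel 5-6: Δb = 4.8 ft, d̄ = (2.46+0.00)/2 = 1.23, v̄ = (2.01+0.00)/2 = 1.005 → q = 4.8×1.23×1.005 = 5.934 ft³/s
Q = Σ q = 533.6 ft³/s

534 ft³/s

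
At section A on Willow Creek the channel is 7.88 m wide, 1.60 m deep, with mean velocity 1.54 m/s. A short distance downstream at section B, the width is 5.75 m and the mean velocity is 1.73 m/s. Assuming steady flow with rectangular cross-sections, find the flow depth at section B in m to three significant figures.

1.95 m

Q = A₁V₁ = (7.88×1.60) × 1.54 = 19.42 m³/s
d₂ = Q/(b₂ V₂) = 19.42/(5.75×1.73) = 1.952 m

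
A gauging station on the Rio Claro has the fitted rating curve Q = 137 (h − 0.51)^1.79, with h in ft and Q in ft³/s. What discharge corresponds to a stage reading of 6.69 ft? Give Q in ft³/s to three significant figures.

Q = 137 × (6.69 − 0.51)^1.79 = 137 × 6.18^1.79 = 3569 ft³/s

3570 ft³/s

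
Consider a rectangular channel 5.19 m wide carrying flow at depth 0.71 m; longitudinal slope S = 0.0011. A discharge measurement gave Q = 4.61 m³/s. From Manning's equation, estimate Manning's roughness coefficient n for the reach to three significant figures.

0.0180

A = b·y = 5.19 × 0.71 = 3.685 m²
P = b + 2y = 5.19 + 2×0.71 = 6.610 m
R = A/P = 3.685/6.610 = 0.5575 m
n = (1/Q)·A·R^(2/3)·S^(1/2) = (1/4.61) × 3.685 × 0.6774 × 0.03317 = 0.01796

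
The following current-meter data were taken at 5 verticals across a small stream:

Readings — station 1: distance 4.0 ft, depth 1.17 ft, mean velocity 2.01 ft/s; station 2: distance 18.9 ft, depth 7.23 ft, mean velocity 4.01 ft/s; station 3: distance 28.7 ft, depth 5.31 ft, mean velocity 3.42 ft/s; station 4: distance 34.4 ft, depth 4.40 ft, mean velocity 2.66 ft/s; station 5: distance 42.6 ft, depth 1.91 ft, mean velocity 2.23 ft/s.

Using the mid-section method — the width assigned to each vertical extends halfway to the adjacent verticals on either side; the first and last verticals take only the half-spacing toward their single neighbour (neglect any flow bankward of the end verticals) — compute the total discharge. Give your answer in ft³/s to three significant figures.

w_1 = (18.9 − 4.0)/2 = 7.45 ft; q_1 = 2.01 × 1.17 × 7.45 = 17.52 ft³/s
w_2 = (28.7 − 4.0)/2 = 12.35 ft; q_2 = 4.01 × 7.23 × 12.35 = 358.1 ft³/s
w_3 = (34.4 − 18.9)/2 = 7.75 ft; q_3 = 3.42 × 5.31 × 7.75 = 140.7 ft³/s
w_4 = (42.6 − 28.7)/2 = 6.95 ft; q_4 = 2.66 × 4.40 × 6.95 = 81.34 ft³/s
w_5 = (42.6 − 34.4)/2 = 4.1 ft; q_5 = 2.23 × 1.91 × 4.1 = 17.46 ft³/s
Q = Σ qᵢ = 615.1 ft³/s

615 ft³/s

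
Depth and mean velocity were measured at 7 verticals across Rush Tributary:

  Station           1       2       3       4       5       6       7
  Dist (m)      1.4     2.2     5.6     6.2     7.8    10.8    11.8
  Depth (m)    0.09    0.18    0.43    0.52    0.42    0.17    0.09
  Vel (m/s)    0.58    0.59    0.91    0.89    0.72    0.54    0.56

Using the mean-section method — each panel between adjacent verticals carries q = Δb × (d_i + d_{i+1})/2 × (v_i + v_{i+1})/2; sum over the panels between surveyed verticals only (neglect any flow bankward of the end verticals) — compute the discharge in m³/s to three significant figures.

2.33 m³/s

Panel 1-2: Δb = 0.8 m, d̄ = (0.09+0.18)/2 = 0.135, v̄ = (0.58+0.59)/2 = 0.585 → q = 0.8×0.135×0.585 = 0.06318 m³/s
Panel 2-3: Δb = 3.4 m, d̄ = (0.18+0.43)/2 = 0.305, v̄ = (0.59+0.91)/2 = 0.75 → q = 3.4×0.305×0.75 = 0.7778 m³/s
Panel 3-4: Δb = 0.6 m, d̄ = (0.43+0.52)/2 = 0.475, v̄ = (0.91+0.89)/2 = 0.9 → q = 0.6×0.475×0.9 = 0.2565 m³/s
Panel 4-5: Δb = 1.6 m, d̄ = (0.52+0.42)/2 = 0.47, v̄ = (0.89+0.72)/2 = 0.805 → q = 1.6×0.47×0.805 = 0.6054 m³/s
Panel 5-6: Δb = 3 m, d̄ = (0.42+0.17)/2 = 0.295, v̄ = (0.72+0.54)/2 = 0.63 → q = 3×0.295×0.63 = 0.5576 m³/s
Panel 6-7: Δb = 1 m, d̄ = (0.17+0.09)/2 = 0.13, v̄ = (0.54+0.56)/2 = 0.55 → q = 1×0.13×0.55 = 0.07150 m³/s
Q = Σ q = 2.332 m³/s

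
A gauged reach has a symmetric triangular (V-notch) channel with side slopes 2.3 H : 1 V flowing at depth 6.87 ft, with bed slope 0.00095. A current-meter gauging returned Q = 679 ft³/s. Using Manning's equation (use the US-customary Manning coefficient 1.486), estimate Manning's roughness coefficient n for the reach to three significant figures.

A = z·y² = 2.3×6.87² = 108.6 ft²
P = 2y√(1+z²) = 2×6.87×√(1+2.3²) = 34.46 ft
R = A/P = 108.6/34.46 = 3.150 ft
n = (1.486/Q)·A·R^(2/3)·S^(1/2) = (1.486/679) × 108.6 × 2.149 × 0.03082 = 0.01574

0.0157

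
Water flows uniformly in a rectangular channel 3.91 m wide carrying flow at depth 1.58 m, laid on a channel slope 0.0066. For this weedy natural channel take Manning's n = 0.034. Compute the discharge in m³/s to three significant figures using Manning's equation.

13.5 m³/s

A = b·y = 3.91 × 1.58 = 6.178 m²
P = b + 2y = 3.91 + 2×1.58 = 7.070 m
R = A/P = 6.178/7.070 = 0.8738 m
Q = (1/n)·A·R^(2/3)·S^(1/2) = (1/0.034) × 6.178 × 0.8738^(2/3) × 0.0066^(1/2) = 13.49 m³/s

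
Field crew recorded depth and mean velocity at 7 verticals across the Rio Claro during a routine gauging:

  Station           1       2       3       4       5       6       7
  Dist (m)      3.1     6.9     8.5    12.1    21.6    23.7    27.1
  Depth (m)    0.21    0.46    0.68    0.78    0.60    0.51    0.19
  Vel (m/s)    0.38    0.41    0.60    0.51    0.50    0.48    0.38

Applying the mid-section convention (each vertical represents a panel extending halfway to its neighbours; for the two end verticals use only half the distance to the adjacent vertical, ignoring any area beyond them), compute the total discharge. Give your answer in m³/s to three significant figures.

6.86 m³/s

w_1 = (6.9 − 3.1)/2 = 1.9 m; q_1 = 0.38 × 0.21 × 1.9 = 0.1516 m³/s
w_2 = (8.5 − 3.1)/2 = 2.7 m; q_2 = 0.41 × 0.46 × 2.7 = 0.5092 m³/s
w_3 = (12.1 − 6.9)/2 = 2.6 m; q_3 = 0.60 × 0.68 × 2.6 = 1.061 m³/s
w_4 = (21.6 − 8.5)/2 = 6.55 m; q_4 = 0.51 × 0.78 × 6.55 = 2.606 m³/s
w_5 = (23.7 − 12.1)/2 = 5.8 m; q_5 = 0.50 × 0.60 × 5.8 = 1.740 m³/s
w_6 = (27.1 − 21.6)/2 = 2.75 m; q_6 = 0.48 × 0.51 × 2.75 = 0.6732 m³/s
w_7 = (27.1 − 23.7)/2 = 1.7 m; q_7 = 0.38 × 0.19 × 1.7 = 0.1227 m³/s
Q = Σ qᵢ = 6.863 m³/s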